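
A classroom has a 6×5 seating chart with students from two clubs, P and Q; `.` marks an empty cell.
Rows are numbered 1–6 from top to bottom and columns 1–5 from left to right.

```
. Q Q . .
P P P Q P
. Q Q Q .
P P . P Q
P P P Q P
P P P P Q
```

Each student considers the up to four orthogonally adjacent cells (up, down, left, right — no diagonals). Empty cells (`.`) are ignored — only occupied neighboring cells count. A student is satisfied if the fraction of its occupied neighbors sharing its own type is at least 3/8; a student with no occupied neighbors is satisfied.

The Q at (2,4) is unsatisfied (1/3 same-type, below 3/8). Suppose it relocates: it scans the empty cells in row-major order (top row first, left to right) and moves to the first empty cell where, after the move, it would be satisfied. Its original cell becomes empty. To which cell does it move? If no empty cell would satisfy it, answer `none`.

Vacating (2,4). Empty cells in order:
  (1,1): 1/2 same-type → satisfied — stop here.

(1,1)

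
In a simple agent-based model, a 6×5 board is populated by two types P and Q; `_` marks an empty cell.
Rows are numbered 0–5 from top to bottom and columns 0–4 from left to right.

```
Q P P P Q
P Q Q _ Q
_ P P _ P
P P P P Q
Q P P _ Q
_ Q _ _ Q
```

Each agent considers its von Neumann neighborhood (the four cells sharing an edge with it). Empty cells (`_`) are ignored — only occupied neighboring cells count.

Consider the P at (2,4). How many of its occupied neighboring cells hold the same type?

Occupied neighbors of (2,4): (1,4)=Q, (3,4)=Q.
Same type (P): 0 of 2.

0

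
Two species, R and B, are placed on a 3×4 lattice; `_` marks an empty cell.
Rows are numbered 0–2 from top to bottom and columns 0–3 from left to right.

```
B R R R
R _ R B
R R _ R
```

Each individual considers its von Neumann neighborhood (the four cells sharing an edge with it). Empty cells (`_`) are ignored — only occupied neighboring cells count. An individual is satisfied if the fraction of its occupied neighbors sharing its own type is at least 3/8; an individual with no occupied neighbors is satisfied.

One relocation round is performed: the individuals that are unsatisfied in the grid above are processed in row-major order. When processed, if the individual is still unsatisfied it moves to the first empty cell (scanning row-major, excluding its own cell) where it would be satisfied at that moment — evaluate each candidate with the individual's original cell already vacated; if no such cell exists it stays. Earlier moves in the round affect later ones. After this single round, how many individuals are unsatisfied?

Initially unsatisfied (in order): (0,0), (1,3), (2,3).
  (0,0): no empty cell satisfies it; stays.
  (1,3): no empty cell satisfies it; stays.
  (2,3) → (1,1).
Resulting grid:
B R R R
R R R B
R R _ _
Unsatisfied now: (0,0), (1,3).

2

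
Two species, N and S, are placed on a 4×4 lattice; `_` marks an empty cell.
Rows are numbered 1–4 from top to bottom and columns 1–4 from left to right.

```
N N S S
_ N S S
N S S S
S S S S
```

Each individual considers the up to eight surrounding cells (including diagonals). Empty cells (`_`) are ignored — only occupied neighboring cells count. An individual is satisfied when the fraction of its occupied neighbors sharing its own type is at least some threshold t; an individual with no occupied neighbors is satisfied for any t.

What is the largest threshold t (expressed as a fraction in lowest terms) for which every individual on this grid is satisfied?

1/4

Row 1: (1,1)N 2/2 · (1,2)N 2/4 · (1,3)S 3/5 · (1,4)S 3/3
Row 2: (2,2)N 3/7 · (2,3)S 6/8 · (2,4)S 5/5
Row 3: (3,1)N 1/4 · (3,2)S 5/7 · (3,3)S 7/8 · (3,4)S 5/5
Row 4: (4,1)S 2/3 · (4,2)S 4/5 · (4,3)S 5/5 · (4,4)S 3/3
The smallest same-type fraction is 1/4 at (3,1), which reduces to 1/4. Any threshold above that leaves this individual unsatisfied.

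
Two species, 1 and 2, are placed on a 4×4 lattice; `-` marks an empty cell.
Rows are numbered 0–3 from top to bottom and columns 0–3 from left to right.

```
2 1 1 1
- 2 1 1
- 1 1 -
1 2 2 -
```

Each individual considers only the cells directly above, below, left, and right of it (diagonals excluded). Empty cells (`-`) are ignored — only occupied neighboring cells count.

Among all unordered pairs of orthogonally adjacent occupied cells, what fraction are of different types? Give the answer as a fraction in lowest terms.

7/15

Scan each occupied cell's neighbors to the right and below so each pair is counted once.
Row 0: 2(0,0)–1(0,1)≠ 1(0,1)–1(0,2)= 1(0,1)–2(1,1)≠ 1(0,2)–1(0,3)= 1(0,2)–1(1,2)= 1(0,3)–1(1,3)=  → 2/6 unlike.
Row 1: 2(1,1)–1(1,2)≠ 2(1,1)–1(2,1)≠ 1(1,2)–1(1,3)= 1(1,2)–1(2,2)=  → 2/4 unlike.
Row 2: 1(2,1)–1(2,2)= 1(2,1)–2(3,1)≠ 1(2,2)–2(3,2)≠  → 2/3 unlike.
Row 3: 1(3,0)–2(3,1)≠ 2(3,1)–2(3,2)=  → 1/2 unlike.
Total adjacent occupied pairs: 15; unlike-type pairs: 7.
7/15 is already in lowest terms.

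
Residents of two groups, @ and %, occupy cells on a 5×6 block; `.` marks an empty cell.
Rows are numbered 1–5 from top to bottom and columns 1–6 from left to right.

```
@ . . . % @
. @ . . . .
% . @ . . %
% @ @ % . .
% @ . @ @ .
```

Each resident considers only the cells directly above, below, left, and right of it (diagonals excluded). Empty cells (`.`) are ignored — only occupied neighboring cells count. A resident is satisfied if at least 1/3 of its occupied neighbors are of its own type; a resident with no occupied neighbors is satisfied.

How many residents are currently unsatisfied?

3

(1,1)@ 0/0 satisfied
(1,5)% 0/1 not
(1,6)@ 0/1 not
(2,2)@ 0/0 satisfied
(3,1)% 1/1 satisfied
(3,3)@ 1/1 satisfied
(3,6)% 0/0 satisfied
(4,1)% 2/3 satisfied
(4,2)@ 2/3 satisfied
(4,3)@ 2/3 satisfied
(4,4)% 0/2 not
(5,1)% 1/2 satisfied
(5,2)@ 1/2 satisfied
(5,4)@ 1/2 satisfied
(5,5)@ 1/1 satisfied
Unsatisfied: (1,5), (1,6), (4,4) — 3 in total.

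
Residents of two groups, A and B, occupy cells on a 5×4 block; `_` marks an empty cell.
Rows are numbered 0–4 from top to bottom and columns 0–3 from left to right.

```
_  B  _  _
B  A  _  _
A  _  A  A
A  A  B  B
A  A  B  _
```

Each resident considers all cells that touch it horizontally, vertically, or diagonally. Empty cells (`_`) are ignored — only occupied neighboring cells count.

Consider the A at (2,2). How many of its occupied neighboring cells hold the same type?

3

Occupied neighbors of (2,2): (1,1)=A, (2,3)=A, (3,1)=A, (3,2)=B, (3,3)=B.
Same type (A): 3 of 5.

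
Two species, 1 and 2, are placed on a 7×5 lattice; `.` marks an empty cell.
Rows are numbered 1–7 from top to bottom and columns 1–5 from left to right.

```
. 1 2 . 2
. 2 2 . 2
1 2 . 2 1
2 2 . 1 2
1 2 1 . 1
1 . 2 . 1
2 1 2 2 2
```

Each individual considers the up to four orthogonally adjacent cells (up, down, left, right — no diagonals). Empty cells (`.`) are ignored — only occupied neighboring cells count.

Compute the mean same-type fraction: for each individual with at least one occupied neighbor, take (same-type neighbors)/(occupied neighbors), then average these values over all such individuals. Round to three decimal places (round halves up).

(1,2)1 0/2
(1,3)2 1/2
(1,5)2 1/1
(2,2)2 2/3
(2,3)2 2/2
(2,5)2 1/2
(3,1)1 0/2
(3,2)2 2/3
(3,4)2 0/2
(3,5)1 0/3
(4,1)2 1/3
(4,2)2 3/3
(4,4)1 0/2
(4,5)2 0/3
(5,1)1 1/3
(5,2)2 1/3
(5,3)1 0/2
(5,5)1 1/2
(6,1)1 1/2
(6,3)2 1/2
(6,5)1 1/2
(7,1)2 0/2
(7,2)1 0/2
(7,3)2 2/3
(7,4)2 2/2
(7,5)2 1/2
Sum over 26 individuals: 0/2 + 1/2 + 1/1 + 2/3 + 2/2 + 1/2 + 0/2 + 2/3 + 0/2 + 0/3 + 1/3 + 3/3 + 0/2 + 0/3 + 1/3 + 1/3 + 0/2 + 1/2 + 1/2 + 1/2 + 1/2 + 0/2 + 0/2 + 2/3 + 2/2 + 1/2 = 21/2; mean = 21/2 ÷ 26 = 21/52 = 0.403846… → 0.404.

0.404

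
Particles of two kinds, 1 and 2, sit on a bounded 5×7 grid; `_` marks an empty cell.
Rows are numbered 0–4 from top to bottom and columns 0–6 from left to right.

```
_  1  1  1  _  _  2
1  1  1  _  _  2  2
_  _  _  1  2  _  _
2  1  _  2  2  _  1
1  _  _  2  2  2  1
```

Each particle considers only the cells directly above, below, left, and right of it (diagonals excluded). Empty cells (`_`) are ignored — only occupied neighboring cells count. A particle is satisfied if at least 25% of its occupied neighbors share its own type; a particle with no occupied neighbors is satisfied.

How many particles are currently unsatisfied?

4

(0,1)1 2/2 ✓
(0,2)1 3/3 ✓
(0,3)1 1/1 ✓
(0,6)2 1/1 ✓
(1,0)1 1/1 ✓
(1,1)1 3/3 ✓
(1,2)1 2/2 ✓
(1,5)2 1/1 ✓
(1,6)2 2/2 ✓
(2,3)1 0/2 ✗
(2,4)2 1/2 ✓
(3,0)2 0/2 ✗
(3,1)1 0/1 ✗
(3,3)2 2/3 ✓
(3,4)2 3/3 ✓
(3,6)1 1/1 ✓
(4,0)1 0/1 ✗
(4,3)2 2/2 ✓
(4,4)2 3/3 ✓
(4,5)2 1/2 ✓
(4,6)1 1/2 ✓
Unsatisfied: (2,3), (3,0), (3,1), (4,0) — 4 in total.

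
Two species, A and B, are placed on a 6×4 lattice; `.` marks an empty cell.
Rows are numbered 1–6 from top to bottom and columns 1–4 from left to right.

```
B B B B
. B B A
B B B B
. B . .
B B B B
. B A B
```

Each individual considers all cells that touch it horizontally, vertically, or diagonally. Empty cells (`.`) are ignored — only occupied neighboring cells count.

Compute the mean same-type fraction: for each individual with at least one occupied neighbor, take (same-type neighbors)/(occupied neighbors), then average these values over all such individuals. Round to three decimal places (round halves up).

(1,1)B 2/2
(1,2)B 4/4
(1,3)B 4/5
(1,4)B 2/3
(2,2)B 7/7
(2,3)B 7/8
(2,4)A 0/5
(3,1)B 3/3
(3,2)B 5/5
(3,3)B 5/6
(3,4)B 2/3
(4,2)B 6/6
(5,1)B 3/3
(5,2)B 4/5
(5,3)B 5/6
(5,4)B 2/3
(6,2)B 3/4
(6,3)A 0/5
(6,4)B 2/3
Sum over 19 individuals: 2/2 + 4/4 + 4/5 + 2/3 + 7/7 + 7/8 + 0/5 + 3/3 + 5/5 + 5/6 + 2/3 + 6/6 + 3/3 + 4/5 + 5/6 + 2/3 + 3/4 + 0/5 + 2/3 = 1747/120; mean = 1747/120 ÷ 19 = 1747/2280 = 0.766228… → 0.766.

0.766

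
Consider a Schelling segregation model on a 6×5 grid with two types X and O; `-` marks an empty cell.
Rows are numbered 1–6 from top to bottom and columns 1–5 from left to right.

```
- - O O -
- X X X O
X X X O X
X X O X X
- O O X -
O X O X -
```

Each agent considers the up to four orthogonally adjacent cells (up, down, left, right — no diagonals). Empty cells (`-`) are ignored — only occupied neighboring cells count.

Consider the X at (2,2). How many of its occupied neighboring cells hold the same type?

2

Occupied neighbors of (2,2): (3,2)=X, (2,3)=X.
Same type (X): 2 of 2.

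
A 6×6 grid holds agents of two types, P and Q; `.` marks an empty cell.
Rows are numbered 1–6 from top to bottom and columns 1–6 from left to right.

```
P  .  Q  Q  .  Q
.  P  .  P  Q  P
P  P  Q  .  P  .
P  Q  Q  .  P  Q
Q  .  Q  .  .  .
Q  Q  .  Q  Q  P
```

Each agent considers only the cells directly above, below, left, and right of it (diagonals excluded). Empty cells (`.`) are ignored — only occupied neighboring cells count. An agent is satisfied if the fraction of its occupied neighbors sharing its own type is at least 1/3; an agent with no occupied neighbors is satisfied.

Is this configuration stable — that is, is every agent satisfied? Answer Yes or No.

No

(1,1)P 0/0 ok
(1,3)Q 1/1 ok
(1,4)Q 1/2 ok
(1,6)Q 0/1 unhappy
(2,2)P 1/1 ok
(2,4)P 0/2 unhappy
(2,5)Q 0/3 unhappy
(2,6)P 0/2 unhappy
(3,1)P 2/2 ok
(3,2)P 2/4 ok
(3,3)Q 1/2 ok
(3,5)P 1/2 ok
(4,1)P 1/3 ok
(4,2)Q 1/3 ok
(4,3)Q 3/3 ok
(4,5)P 1/2 ok
(4,6)Q 0/1 unhappy
(5,1)Q 1/2 ok
(5,3)Q 1/1 ok
(6,1)Q 2/2 ok
(6,2)Q 1/1 ok
(6,4)Q 1/1 ok
(6,5)Q 1/2 ok
(6,6)P 0/1 unhappy
For instance (1,6) has only 0/1 same-type neighbors, below 1/3.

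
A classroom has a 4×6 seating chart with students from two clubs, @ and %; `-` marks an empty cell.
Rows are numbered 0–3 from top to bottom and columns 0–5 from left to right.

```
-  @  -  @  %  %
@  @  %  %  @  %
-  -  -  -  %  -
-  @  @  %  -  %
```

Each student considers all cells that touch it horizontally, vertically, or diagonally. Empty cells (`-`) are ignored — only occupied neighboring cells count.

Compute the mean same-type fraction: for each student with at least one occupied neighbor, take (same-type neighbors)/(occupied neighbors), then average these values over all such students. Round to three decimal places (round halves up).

0.628

Row 0: (0,1)@ 2/3 · (0,3)@ 1/4 · (0,4)% 3/5 · (0,5)% 2/3
Row 1: (1,0)@ 2/2 · (1,1)@ 2/3 · (1,2)% 1/4 · (1,3)% 3/5 · (1,4)@ 1/6 · (1,5)% 3/4
Row 2: (2,4)% 4/5
Row 3: (3,1)@ 1/1 · (3,2)@ 1/2 · (3,3)% 1/2 · (3,5)% 1/1
Sum over 15 students: 2/3 + 1/4 + 3/5 + 2/3 + 2/2 + 2/3 + 1/4 + 3/5 + 1/6 + 3/4 + 4/5 + 1/1 + 1/2 + 1/2 + 1/1 = 113/12; mean = 113/12 ÷ 15 = 113/180 = 0.627777… → 0.628.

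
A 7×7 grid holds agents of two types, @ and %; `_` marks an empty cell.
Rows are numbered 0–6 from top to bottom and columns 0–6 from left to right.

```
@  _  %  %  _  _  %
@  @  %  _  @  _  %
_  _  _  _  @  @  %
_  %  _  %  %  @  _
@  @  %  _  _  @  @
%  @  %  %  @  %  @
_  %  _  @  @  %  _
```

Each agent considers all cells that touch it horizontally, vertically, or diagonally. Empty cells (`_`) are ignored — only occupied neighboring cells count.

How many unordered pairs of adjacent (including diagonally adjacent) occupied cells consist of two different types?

Scan each occupied cell's neighbors to the right and below (and the two forward diagonals) so each pair is counted once.
Row 0: @(0,0)–@(1,0)= @(0,0)–@(1,1)= %(0,2)–%(0,3)= %(0,2)–%(1,2)= %(0,2)–@(1,1)≠ %(0,3)–@(1,4)≠ %(0,3)–%(1,2)= %(0,6)–%(1,6)=  → 2/8 unlike.
Row 1: @(1,0)–@(1,1)= @(1,1)–%(1,2)≠ @(1,4)–@(2,4)= @(1,4)–@(2,5)= %(1,6)–%(2,6)= %(1,6)–@(2,5)≠  → 2/6 unlike.
Row 2: @(2,4)–@(2,5)= @(2,4)–%(3,4)≠ @(2,4)–@(3,5)= @(2,4)–%(3,3)≠ @(2,5)–%(2,6)≠ @(2,5)–@(3,5)= @(2,5)–%(3,4)≠ %(2,6)–@(3,5)≠  → 5/8 unlike.
Row 3: %(3,1)–@(4,1)≠ %(3,1)–%(4,2)= %(3,1)–@(4,0)≠ %(3,3)–%(3,4)= %(3,3)–%(4,2)= %(3,4)–@(3,5)≠ %(3,4)–@(4,5)≠ @(3,5)–@(4,5)= @(3,5)–@(4,6)=  → 4/9 unlike.
Row 4: @(4,0)–@(4,1)= @(4,0)–%(5,0)≠ @(4,0)–@(5,1)= @(4,1)–%(4,2)≠ @(4,1)–@(5,1)= @(4,1)–%(5,2)≠ @(4,1)–%(5,0)≠ %(4,2)–%(5,2)= %(4,2)–%(5,3)= %(4,2)–@(5,1)≠ @(4,5)–@(4,6)= @(4,5)–%(5,5)≠ @(4,5)–@(5,6)= @(4,5)–@(5,4)= @(4,6)–@(5,6)= @(4,6)–%(5,5)≠  → 7/16 unlike.
Row 5: %(5,0)–@(5,1)≠ %(5,0)–%(6,1)= @(5,1)–%(5,2)≠ @(5,1)–%(6,1)≠ %(5,2)–%(5,3)= %(5,2)–@(6,3)≠ %(5,2)–%(6,1)= %(5,3)–@(5,4)≠ %(5,3)–@(6,3)≠ %(5,3)–@(6,4)≠ @(5,4)–%(5,5)≠ @(5,4)–@(6,4)= @(5,4)–%(6,5)≠ @(5,4)–@(6,3)= %(5,5)–@(5,6)≠ %(5,5)–%(6,5)= %(5,5)–@(6,4)≠ @(5,6)–%(6,5)≠  → 12/18 unlike.
Row 6: @(6,3)–@(6,4)= @(6,4)–%(6,5)≠  → 1/2 unlike.
Total adjacent occupied pairs: 67; unlike-type pairs: 33.

33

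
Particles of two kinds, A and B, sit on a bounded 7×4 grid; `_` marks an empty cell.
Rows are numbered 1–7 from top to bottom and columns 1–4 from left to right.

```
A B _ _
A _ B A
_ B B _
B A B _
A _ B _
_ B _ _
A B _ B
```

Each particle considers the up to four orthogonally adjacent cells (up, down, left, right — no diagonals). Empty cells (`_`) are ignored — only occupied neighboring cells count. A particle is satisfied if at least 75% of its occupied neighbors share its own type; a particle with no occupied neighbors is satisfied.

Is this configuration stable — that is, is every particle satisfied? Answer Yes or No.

No

(1,1)A 1/2 unhappy
(1,2)B 0/1 unhappy
(2,1)A 1/1 ok
(2,3)B 1/2 unhappy
(2,4)A 0/1 unhappy
(3,2)B 1/2 unhappy
(3,3)B 3/3 ok
(4,1)B 0/2 unhappy
(4,2)A 0/3 unhappy
(4,3)B 2/3 unhappy
(5,1)A 0/1 unhappy
(5,3)B 1/1 ok
(6,2)B 1/1 ok
(7,1)A 0/1 unhappy
(7,2)B 1/2 unhappy
(7,4)B 0/0 ok
For instance (1,1) has only 1/2 same-type neighbors, below 3/4.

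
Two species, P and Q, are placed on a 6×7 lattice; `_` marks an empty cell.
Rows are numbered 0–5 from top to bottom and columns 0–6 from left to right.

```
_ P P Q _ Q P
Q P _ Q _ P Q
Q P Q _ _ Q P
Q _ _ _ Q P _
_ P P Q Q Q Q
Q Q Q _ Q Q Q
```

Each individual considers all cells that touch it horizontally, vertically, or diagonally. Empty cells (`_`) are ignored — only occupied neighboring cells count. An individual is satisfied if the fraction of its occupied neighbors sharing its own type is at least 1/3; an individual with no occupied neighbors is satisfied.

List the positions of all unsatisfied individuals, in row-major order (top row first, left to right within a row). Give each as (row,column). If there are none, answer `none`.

(1,0), (2,1), (3,5), (4,1), (4,2)

Row 0: (0,1)P 2/3 satisfied · (0,2)P 2/4 satisfied · (0,3)Q 1/2 satisfied · (0,5)Q 1/3 satisfied · (0,6)P 1/3 satisfied
Row 1: (1,0)Q 1/4 not · (1,1)P 3/6 satisfied · (1,3)Q 2/3 satisfied · (1,5)P 2/5 satisfied · (1,6)Q 2/5 satisfied
Row 2: (2,0)Q 2/4 satisfied · (2,1)P 1/5 not · (2,2)Q 1/3 satisfied · (2,5)Q 2/5 satisfied · (2,6)P 2/4 satisfied
Row 3: (3,0)Q 1/3 satisfied · (3,4)Q 4/5 satisfied · (3,5)P 1/6 not
Row 4: (4,1)P 1/5 not · (4,2)P 1/4 not · (4,3)Q 4/5 satisfied · (4,4)Q 5/6 satisfied · (4,5)Q 6/7 satisfied · (4,6)Q 3/4 satisfied
Row 5: (5,0)Q 1/2 satisfied · (5,1)Q 2/4 satisfied · (5,2)Q 2/4 satisfied · (5,4)Q 4/4 satisfied · (5,5)Q 5/5 satisfied · (5,6)Q 3/3 satisfied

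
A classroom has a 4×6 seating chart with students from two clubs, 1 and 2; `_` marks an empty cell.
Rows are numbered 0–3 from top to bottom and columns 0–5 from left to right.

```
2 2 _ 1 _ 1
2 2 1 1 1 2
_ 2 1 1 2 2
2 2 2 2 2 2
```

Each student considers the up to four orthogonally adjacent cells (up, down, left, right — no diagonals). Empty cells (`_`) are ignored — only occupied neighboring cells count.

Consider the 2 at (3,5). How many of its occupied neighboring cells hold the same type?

Occupied neighbors of (3,5): (2,5)=2, (3,4)=2.
Same type (2): 2 of 2.

2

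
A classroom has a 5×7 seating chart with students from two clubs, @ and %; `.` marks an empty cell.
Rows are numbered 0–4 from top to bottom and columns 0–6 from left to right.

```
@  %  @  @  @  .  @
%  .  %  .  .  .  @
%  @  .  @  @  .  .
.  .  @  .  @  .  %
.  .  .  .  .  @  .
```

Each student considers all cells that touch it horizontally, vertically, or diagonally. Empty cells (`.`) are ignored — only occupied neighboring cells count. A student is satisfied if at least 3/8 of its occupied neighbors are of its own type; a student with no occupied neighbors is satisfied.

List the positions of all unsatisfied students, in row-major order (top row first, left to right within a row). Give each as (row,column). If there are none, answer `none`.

Row 0: (0,0)@ 0/2 not · (0,1)% 2/4 satisfied · (0,2)@ 1/3 not · (0,3)@ 2/3 satisfied · (0,4)@ 1/1 satisfied · (0,6)@ 1/1 satisfied
Row 1: (1,0)% 2/4 satisfied · (1,2)% 1/5 not · (1,6)@ 1/1 satisfied
Row 2: (2,0)% 1/2 satisfied · (2,1)@ 1/4 not · (2,3)@ 3/4 satisfied · (2,4)@ 2/2 satisfied
Row 3: (3,2)@ 2/2 satisfied · (3,4)@ 3/3 satisfied · (3,6)% 0/1 not
Row 4: (4,5)@ 1/2 satisfied

(0,0), (0,2), (1,2), (2,1), (3,6)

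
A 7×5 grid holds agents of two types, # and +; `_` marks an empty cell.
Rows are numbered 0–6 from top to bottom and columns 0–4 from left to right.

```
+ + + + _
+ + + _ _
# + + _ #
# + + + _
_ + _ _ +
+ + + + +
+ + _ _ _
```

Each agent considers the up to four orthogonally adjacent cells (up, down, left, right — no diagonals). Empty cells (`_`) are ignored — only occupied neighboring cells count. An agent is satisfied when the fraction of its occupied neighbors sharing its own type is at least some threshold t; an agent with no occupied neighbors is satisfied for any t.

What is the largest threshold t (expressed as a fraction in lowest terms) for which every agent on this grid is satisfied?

1/3

(0,0)+ 2/2
(0,1)+ 3/3
(0,2)+ 3/3
(0,3)+ 1/1
(1,0)+ 2/3
(1,1)+ 4/4
(1,2)+ 3/3
(2,0)# 1/3
(2,1)+ 3/4
(2,2)+ 3/3
(2,4)# — no occupied neighbors
(3,0)# 1/2
(3,1)+ 3/4
(3,2)+ 3/3
(3,3)+ 1/1
(4,1)+ 2/2
(4,4)+ 1/1
(5,0)+ 2/2
(5,1)+ 4/4
(5,2)+ 2/2
(5,3)+ 2/2
(5,4)+ 2/2
(6,0)+ 2/2
(6,1)+ 2/2
The smallest same-type fraction is 1/3 at (2,0), which reduces to 1/3. Any threshold above that leaves this agent unsatisfied.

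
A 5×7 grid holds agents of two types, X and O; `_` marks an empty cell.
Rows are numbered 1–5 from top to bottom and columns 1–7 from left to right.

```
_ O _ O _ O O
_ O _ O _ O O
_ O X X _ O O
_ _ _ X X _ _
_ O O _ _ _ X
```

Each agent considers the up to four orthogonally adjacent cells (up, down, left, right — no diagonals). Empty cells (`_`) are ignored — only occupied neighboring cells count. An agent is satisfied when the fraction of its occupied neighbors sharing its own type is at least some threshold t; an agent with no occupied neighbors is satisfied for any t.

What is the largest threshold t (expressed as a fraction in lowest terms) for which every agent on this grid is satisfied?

Row 1: (1,2)O 1/1 · (1,4)O 1/1 · (1,6)O 2/2 · (1,7)O 2/2
Row 2: (2,2)O 2/2 · (2,4)O 1/2 · (2,6)O 3/3 · (2,7)O 3/3
Row 3: (3,2)O 1/2 · (3,3)X 1/2 · (3,4)X 2/3 · (3,6)O 2/2 · (3,7)O 2/2
Row 4: (4,4)X 2/2 · (4,5)X 1/1
Row 5: (5,2)O 1/1 · (5,3)O 1/1 · (5,7)X — no occupied neighbors
The smallest same-type fraction is 1/2 at (2,4), which reduces to 1/2. Any threshold above that leaves this agent unsatisfied.

1/2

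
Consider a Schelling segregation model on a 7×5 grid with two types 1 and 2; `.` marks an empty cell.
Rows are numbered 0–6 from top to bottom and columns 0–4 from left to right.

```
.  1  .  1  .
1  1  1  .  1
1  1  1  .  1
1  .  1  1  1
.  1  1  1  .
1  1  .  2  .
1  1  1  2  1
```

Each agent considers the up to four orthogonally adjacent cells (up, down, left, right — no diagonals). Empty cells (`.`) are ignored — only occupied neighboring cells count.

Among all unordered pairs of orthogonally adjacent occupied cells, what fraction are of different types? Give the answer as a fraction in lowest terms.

Scan each occupied cell's neighbors to the right and below so each pair is counted once.
Row 0: 1(0,1)–1(1,1)=  → 0/1 unlike.
Row 1: 1(1,0)–1(1,1)= 1(1,0)–1(2,0)= 1(1,1)–1(1,2)= 1(1,1)–1(2,1)= 1(1,2)–1(2,2)= 1(1,4)–1(2,4)=  → 0/6 unlike.
Row 2: 1(2,0)–1(2,1)= 1(2,0)–1(3,0)= 1(2,1)–1(2,2)= 1(2,2)–1(3,2)= 1(2,4)–1(3,4)=  → 0/5 unlike.
Row 3: 1(3,2)–1(3,3)= 1(3,2)–1(4,2)= 1(3,3)–1(3,4)= 1(3,3)–1(4,3)=  → 0/4 unlike.
Row 4: 1(4,1)–1(4,2)= 1(4,1)–1(5,1)= 1(4,2)–1(4,3)= 1(4,3)–2(5,3)≠  → 1/4 unlike.
Row 5: 1(5,0)–1(5,1)= 1(5,0)–1(6,0)= 1(5,1)–1(6,1)= 2(5,3)–2(6,3)=  → 0/4 unlike.
Row 6: 1(6,0)–1(6,1)= 1(6,1)–1(6,2)= 1(6,2)–2(6,3)≠ 2(6,3)–1(6,4)≠  → 2/4 unlike.
Total adjacent occupied pairs: 28; unlike-type pairs: 3.
3/28 is already in lowest terms.

3/28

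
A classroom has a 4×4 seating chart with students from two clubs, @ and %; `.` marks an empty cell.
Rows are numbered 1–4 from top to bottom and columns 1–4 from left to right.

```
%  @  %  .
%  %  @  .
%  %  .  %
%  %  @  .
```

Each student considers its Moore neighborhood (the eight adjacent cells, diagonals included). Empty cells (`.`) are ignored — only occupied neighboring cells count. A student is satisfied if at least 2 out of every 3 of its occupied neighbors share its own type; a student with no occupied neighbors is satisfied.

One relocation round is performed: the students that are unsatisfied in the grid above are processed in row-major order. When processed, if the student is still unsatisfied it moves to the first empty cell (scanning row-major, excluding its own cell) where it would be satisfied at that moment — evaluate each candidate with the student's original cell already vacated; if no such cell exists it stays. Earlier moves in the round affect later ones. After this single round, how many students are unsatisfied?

1

Initially unsatisfied (in order): (1,2), (1,3), (2,3), (3,4), (4,3).
  (1,2): no empty cell satisfies it; stays.
  (1,3) → (3,3).
  (2,3) → (1,4).
  (3,4): no empty cell satisfies it; stays.
  (4,3) → (1,3).
Resulting grid:
% @ @ @
% % . .
% % % %
% % . .
Unsatisfied now: (1,2).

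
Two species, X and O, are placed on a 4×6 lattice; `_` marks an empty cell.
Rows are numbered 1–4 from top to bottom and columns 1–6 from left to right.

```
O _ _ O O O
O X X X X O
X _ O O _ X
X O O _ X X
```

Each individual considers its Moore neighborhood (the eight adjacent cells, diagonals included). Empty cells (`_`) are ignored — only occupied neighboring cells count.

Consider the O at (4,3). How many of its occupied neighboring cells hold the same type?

Occupied neighbors of (4,3): (3,3)=O, (3,4)=O, (4,2)=O.
Same type (O): 3 of 3.

3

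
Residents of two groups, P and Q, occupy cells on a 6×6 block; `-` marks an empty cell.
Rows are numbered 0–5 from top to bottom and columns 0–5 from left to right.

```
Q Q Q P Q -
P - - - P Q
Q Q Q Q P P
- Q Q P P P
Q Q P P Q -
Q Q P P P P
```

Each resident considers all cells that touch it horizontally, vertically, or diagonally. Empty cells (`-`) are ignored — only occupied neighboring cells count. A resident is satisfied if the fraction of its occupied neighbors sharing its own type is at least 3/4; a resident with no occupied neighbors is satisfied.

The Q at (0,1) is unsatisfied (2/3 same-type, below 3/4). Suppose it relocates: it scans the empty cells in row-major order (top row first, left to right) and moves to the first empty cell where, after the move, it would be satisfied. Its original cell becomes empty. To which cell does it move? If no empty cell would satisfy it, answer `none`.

(1,1)

Vacating (0,1). Empty cells in order:
  (0,5): 2/3 same-type → still unsatisfied.
  (1,1): 5/6 same-type → satisfied — stop here.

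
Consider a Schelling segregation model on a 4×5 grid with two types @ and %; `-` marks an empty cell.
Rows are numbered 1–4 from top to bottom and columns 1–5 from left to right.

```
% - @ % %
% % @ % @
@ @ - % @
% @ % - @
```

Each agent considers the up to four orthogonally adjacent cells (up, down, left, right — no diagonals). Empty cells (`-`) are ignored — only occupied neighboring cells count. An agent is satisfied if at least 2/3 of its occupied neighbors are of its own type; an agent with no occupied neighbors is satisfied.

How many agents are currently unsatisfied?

Row 1: (1,1)% 1/1 ✓ · (1,3)@ 1/2 ✗ · (1,4)% 2/3 ✓ · (1,5)% 1/2 ✗
Row 2: (2,1)% 2/3 ✓ · (2,2)% 1/3 ✗ · (2,3)@ 1/3 ✗ · (2,4)% 2/4 ✗ · (2,5)@ 1/3 ✗
Row 3: (3,1)@ 1/3 ✗ · (3,2)@ 2/3 ✓ · (3,4)% 1/2 ✗ · (3,5)@ 2/3 ✓
Row 4: (4,1)% 0/2 ✗ · (4,2)@ 1/3 ✗ · (4,3)% 0/1 ✗ · (4,5)@ 1/1 ✓
Unsatisfied: (1,3), (1,5), (2,2), (2,3), (2,4), (2,5), (3,1), (3,4), (4,1), (4,2), (4,3) — 11 in total.

11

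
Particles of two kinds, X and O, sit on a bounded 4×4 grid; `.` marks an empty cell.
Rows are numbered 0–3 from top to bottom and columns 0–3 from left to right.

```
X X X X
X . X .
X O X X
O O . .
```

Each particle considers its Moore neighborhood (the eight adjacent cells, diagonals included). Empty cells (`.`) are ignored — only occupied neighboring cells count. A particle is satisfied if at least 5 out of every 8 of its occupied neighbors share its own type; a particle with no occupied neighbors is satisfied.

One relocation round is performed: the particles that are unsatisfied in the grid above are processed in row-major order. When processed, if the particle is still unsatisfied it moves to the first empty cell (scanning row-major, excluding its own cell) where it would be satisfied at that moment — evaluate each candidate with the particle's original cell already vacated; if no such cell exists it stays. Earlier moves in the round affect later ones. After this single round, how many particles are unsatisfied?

Initially unsatisfied (in order): (2,0), (2,1), (2,2), (3,1).
  (2,0) → (1,1).
  (2,1): no empty cell satisfies it; stays.
  (2,2) → (1,3).
  (3,1): now satisfied by earlier moves; stays.
Resulting grid:
X X X X
X X X X
. O . X
O O . .
Unsatisfied now: (2,1).

1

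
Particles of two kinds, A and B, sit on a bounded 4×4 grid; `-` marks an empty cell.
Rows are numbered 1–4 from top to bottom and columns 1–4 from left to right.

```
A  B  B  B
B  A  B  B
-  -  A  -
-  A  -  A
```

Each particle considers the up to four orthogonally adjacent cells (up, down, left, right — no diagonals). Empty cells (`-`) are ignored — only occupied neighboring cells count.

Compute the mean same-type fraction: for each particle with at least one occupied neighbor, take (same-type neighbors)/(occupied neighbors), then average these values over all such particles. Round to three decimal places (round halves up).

0.426

Row 1: (1,1)A 0/2 · (1,2)B 1/3 · (1,3)B 3/3 · (1,4)B 2/2
Row 2: (2,1)B 0/2 · (2,2)A 0/3 · (2,3)B 2/4 · (2,4)B 2/2
Row 3: (3,3)A 0/1
Row 4: (4,2)A — no occupied neighbors · (4,4)A — no occupied neighbors
Sum over 9 particles: 0/2 + 1/3 + 3/3 + 2/2 + 0/2 + 0/3 + 2/4 + 2/2 + 0/1 = 23/6; mean = 23/6 ÷ 9 = 23/54 = 0.425925… → 0.426.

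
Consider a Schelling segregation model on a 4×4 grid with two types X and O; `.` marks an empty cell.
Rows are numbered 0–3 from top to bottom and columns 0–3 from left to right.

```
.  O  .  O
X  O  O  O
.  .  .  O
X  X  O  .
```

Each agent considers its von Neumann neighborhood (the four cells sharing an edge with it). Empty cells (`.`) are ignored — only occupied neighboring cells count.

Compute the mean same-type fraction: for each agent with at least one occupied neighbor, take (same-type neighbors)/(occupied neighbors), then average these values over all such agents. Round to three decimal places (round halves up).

(0,1)O 1/1
(0,3)O 1/1
(1,0)X 0/1
(1,1)O 2/3
(1,2)O 2/2
(1,3)O 3/3
(2,3)O 1/1
(3,0)X 1/1
(3,1)X 1/2
(3,2)O 0/1
Sum over 10 agents: 1/1 + 1/1 + 0/1 + 2/3 + 2/2 + 3/3 + 1/1 + 1/1 + 1/2 + 0/1 = 43/6; mean = 43/6 ÷ 10 = 43/60 = 0.716666… → 0.717.

0.717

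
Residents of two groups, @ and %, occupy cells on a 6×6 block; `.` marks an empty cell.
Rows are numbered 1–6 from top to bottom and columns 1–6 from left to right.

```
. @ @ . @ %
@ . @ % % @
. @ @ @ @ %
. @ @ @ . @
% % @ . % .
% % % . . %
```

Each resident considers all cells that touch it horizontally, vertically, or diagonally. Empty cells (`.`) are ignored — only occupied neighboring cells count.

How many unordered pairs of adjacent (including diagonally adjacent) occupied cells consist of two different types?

23

Scan each occupied cell's neighbors to the right and below (and the two forward diagonals) so each pair is counted once.
Row 1: @(1,2)–@(1,3)= @(1,2)–@(2,3)= @(1,2)–@(2,1)= @(1,3)–@(2,3)= @(1,3)–%(2,4)≠ @(1,5)–%(1,6)≠ @(1,5)–%(2,5)≠ @(1,5)–@(2,6)= @(1,5)–%(2,4)≠ %(1,6)–@(2,6)≠ %(1,6)–%(2,5)=  → 5/11 unlike.
Row 2: @(2,1)–@(3,2)= @(2,3)–%(2,4)≠ @(2,3)–@(3,3)= @(2,3)–@(3,4)= @(2,3)–@(3,2)= %(2,4)–%(2,5)= %(2,4)–@(3,4)≠ %(2,4)–@(3,5)≠ %(2,4)–@(3,3)≠ %(2,5)–@(2,6)≠ %(2,5)–@(3,5)≠ %(2,5)–%(3,6)= %(2,5)–@(3,4)≠ @(2,6)–%(3,6)≠ @(2,6)–@(3,5)=  → 8/15 unlike.
Row 3: @(3,2)–@(3,3)= @(3,2)–@(4,2)= @(3,2)–@(4,3)= @(3,3)–@(3,4)= @(3,3)–@(4,3)= @(3,3)–@(4,4)= @(3,3)–@(4,2)= @(3,4)–@(3,5)= @(3,4)–@(4,4)= @(3,4)–@(4,3)= @(3,5)–%(3,6)≠ @(3,5)–@(4,6)= @(3,5)–@(4,4)= %(3,6)–@(4,6)≠  → 2/14 unlike.
Row 4: @(4,2)–@(4,3)= @(4,2)–%(5,2)≠ @(4,2)–@(5,3)= @(4,2)–%(5,1)≠ @(4,3)–@(4,4)= @(4,3)–@(5,3)= @(4,3)–%(5,2)≠ @(4,4)–%(5,5)≠ @(4,4)–@(5,3)= @(4,6)–%(5,5)≠  → 5/10 unlike.
Row 5: %(5,1)–%(5,2)= %(5,1)–%(6,1)= %(5,1)–%(6,2)= %(5,2)–@(5,3)≠ %(5,2)–%(6,2)= %(5,2)–%(6,3)= %(5,2)–%(6,1)= @(5,3)–%(6,3)≠ @(5,3)–%(6,2)≠ %(5,5)–%(6,6)=  → 3/10 unlike.
Row 6: %(6,1)–%(6,2)= %(6,2)–%(6,3)=  → 0/2 unlike.
Total adjacent occupied pairs: 62; unlike-type pairs: 23.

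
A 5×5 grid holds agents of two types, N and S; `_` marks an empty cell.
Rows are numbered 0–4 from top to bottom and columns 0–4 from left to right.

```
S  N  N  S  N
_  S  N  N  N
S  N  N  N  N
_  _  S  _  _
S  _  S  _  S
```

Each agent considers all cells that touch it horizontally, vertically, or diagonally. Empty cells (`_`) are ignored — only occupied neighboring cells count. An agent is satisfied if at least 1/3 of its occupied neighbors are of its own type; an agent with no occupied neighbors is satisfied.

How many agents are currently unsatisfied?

3

Row 0: (0,0)S 1/2 ok · (0,1)N 2/4 ok · (0,2)N 3/5 ok · (0,3)S 0/5 unhappy · (0,4)N 2/3 ok
Row 1: (1,1)S 2/7 unhappy · (1,2)N 6/8 ok · (1,3)N 7/8 ok · (1,4)N 4/5 ok
Row 2: (2,0)S 1/2 ok · (2,1)N 2/5 ok · (2,2)N 4/6 ok · (2,3)N 5/6 ok · (2,4)N 3/3 ok
Row 3: (3,2)S 1/4 unhappy
Row 4: (4,0)S 0/0 ok · (4,2)S 1/1 ok · (4,4)S 0/0 ok
Unsatisfied: (0,3), (1,1), (3,2) — 3 in total.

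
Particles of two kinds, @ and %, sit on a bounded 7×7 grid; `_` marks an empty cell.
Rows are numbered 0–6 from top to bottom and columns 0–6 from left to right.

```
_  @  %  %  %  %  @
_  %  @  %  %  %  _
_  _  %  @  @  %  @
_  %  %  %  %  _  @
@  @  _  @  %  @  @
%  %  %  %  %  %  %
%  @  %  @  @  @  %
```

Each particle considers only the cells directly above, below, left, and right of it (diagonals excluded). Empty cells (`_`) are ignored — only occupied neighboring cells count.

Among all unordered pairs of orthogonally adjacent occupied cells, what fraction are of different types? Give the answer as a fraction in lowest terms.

1/2

Scan each occupied cell's neighbors to the right and below so each pair is counted once.
Row 0: @(0,1)–%(0,2)≠ @(0,1)–%(1,1)≠ %(0,2)–%(0,3)= %(0,2)–@(1,2)≠ %(0,3)–%(0,4)= %(0,3)–%(1,3)= %(0,4)–%(0,5)= %(0,4)–%(1,4)= %(0,5)–@(0,6)≠ %(0,5)–%(1,5)=  → 4/10 unlike.
Row 1: %(1,1)–@(1,2)≠ @(1,2)–%(1,3)≠ @(1,2)–%(2,2)≠ %(1,3)–%(1,4)= %(1,3)–@(2,3)≠ %(1,4)–%(1,5)= %(1,4)–@(2,4)≠ %(1,5)–%(2,5)=  → 5/8 unlike.
Row 2: %(2,2)–@(2,3)≠ %(2,2)–%(3,2)= @(2,3)–@(2,4)= @(2,3)–%(3,3)≠ @(2,4)–%(2,5)≠ @(2,4)–%(3,4)≠ %(2,5)–@(2,6)≠ @(2,6)–@(3,6)=  → 5/8 unlike.
Row 3: %(3,1)–%(3,2)= %(3,1)–@(4,1)≠ %(3,2)–%(3,3)= %(3,3)–%(3,4)= %(3,3)–@(4,3)≠ %(3,4)–%(4,4)= @(3,6)–@(4,6)=  → 2/7 unlike.
Row 4: @(4,0)–@(4,1)= @(4,0)–%(5,0)≠ @(4,1)–%(5,1)≠ @(4,3)–%(4,4)≠ @(4,3)–%(5,3)≠ %(4,4)–@(4,5)≠ %(4,4)–%(5,4)= @(4,5)–@(4,6)= @(4,5)–%(5,5)≠ @(4,6)–%(5,6)≠  → 7/10 unlike.
Row 5: %(5,0)–%(5,1)= %(5,0)–%(6,0)= %(5,1)–%(5,2)= %(5,1)–@(6,1)≠ %(5,2)–%(5,3)= %(5,2)–%(6,2)= %(5,3)–%(5,4)= %(5,3)–@(6,3)≠ %(5,4)–%(5,5)= %(5,4)–@(6,4)≠ %(5,5)–%(5,6)= %(5,5)–@(6,5)≠ %(5,6)–%(6,6)=  → 4/13 unlike.
Row 6: %(6,0)–@(6,1)≠ @(6,1)–%(6,2)≠ %(6,2)–@(6,3)≠ @(6,3)–@(6,4)= @(6,4)–@(6,5)= @(6,5)–%(6,6)≠  → 4/6 unlike.
Total adjacent occupied pairs: 62; unlike-type pairs: 31.
31/62 reduces to 1/2.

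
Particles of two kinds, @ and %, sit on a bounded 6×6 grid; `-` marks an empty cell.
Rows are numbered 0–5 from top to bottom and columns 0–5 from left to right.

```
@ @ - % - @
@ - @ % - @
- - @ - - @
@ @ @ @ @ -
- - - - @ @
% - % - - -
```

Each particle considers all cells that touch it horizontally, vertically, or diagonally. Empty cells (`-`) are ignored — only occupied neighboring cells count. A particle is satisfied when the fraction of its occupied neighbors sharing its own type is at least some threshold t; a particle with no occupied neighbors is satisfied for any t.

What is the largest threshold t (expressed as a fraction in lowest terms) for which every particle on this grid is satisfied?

(0,0)@ 2/2
(0,1)@ 3/3
(0,3)% 1/2
(0,5)@ 1/1
(1,0)@ 2/2
(1,2)@ 2/4
(1,3)% 1/3
(1,5)@ 2/2
(2,2)@ 4/5
(2,5)@ 2/2
(3,0)@ 1/1
(3,1)@ 3/3
(3,2)@ 3/3
(3,3)@ 4/4
(3,4)@ 4/4
(4,4)@ 3/3
(4,5)@ 2/2
(5,0)% — no occupied neighbors
(5,2)% — no occupied neighbors
The smallest same-type fraction is 1/3 at (1,3), which reduces to 1/3. Any threshold above that leaves this particle unsatisfied.

1/3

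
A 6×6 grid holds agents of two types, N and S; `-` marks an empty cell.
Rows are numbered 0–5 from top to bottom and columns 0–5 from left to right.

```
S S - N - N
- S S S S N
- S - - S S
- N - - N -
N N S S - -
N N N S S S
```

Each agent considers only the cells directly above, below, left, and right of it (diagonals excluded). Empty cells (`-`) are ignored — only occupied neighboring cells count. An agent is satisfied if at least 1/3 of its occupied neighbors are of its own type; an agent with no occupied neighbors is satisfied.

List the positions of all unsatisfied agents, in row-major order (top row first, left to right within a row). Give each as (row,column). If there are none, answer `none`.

(0,0)S 1/1 ok
(0,1)S 2/2 ok
(0,3)N 0/1 unhappy
(0,5)N 1/1 ok
(1,1)S 3/3 ok
(1,2)S 2/2 ok
(1,3)S 2/3 ok
(1,4)S 2/3 ok
(1,5)N 1/3 ok
(2,1)S 1/2 ok
(2,4)S 2/3 ok
(2,5)S 1/2 ok
(3,1)N 1/2 ok
(3,4)N 0/1 unhappy
(4,0)N 2/2 ok
(4,1)N 3/4 ok
(4,2)S 1/3 ok
(4,3)S 2/2 ok
(5,0)N 2/2 ok
(5,1)N 3/3 ok
(5,2)N 1/3 ok
(5,3)S 2/3 ok
(5,4)S 2/2 ok
(5,5)S 1/1 ok

(0,3), (3,4)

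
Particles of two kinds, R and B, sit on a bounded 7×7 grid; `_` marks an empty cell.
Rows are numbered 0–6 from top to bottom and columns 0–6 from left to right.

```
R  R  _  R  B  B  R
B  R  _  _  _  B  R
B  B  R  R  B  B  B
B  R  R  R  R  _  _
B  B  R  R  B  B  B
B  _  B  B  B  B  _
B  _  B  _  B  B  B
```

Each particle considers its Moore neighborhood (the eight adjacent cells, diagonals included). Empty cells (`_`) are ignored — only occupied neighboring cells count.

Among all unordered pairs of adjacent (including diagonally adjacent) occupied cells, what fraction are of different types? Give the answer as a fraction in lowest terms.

34/97

Scan each occupied cell's neighbors to the right and below (and the two forward diagonals) so each pair is counted once.
Row 0: R(0,0)–R(0,1)= R(0,0)–B(1,0)≠ R(0,0)–R(1,1)= R(0,1)–R(1,1)= R(0,1)–B(1,0)≠ R(0,3)–B(0,4)≠ B(0,4)–B(0,5)= B(0,4)–B(1,5)= B(0,5)–R(0,6)≠ B(0,5)–B(1,5)= B(0,5)–R(1,6)≠ R(0,6)–R(1,6)= R(0,6)–B(1,5)≠  → 6/13 unlike.
Row 1: B(1,0)–R(1,1)≠ B(1,0)–B(2,0)= B(1,0)–B(2,1)= R(1,1)–B(2,1)≠ R(1,1)–R(2,2)= R(1,1)–B(2,0)≠ B(1,5)–R(1,6)≠ B(1,5)–B(2,5)= B(1,5)–B(2,6)= B(1,5)–B(2,4)= R(1,6)–B(2,6)≠ R(1,6)–B(2,5)≠  → 6/12 unlike.
Row 2: B(2,0)–B(2,1)= B(2,0)–B(3,0)= B(2,0)–R(3,1)≠ B(2,1)–R(2,2)≠ B(2,1)–R(3,1)≠ B(2,1)–R(3,2)≠ B(2,1)–B(3,0)= R(2,2)–R(2,3)= R(2,2)–R(3,2)= R(2,2)–R(3,3)= R(2,2)–R(3,1)= R(2,3)–B(2,4)≠ R(2,3)–R(3,3)= R(2,3)–R(3,4)= R(2,3)–R(3,2)= B(2,4)–B(2,5)= B(2,4)–R(3,4)≠ B(2,4)–R(3,3)≠ B(2,5)–B(2,6)= B(2,5)–R(3,4)≠  → 8/20 unlike.
Row 3: B(3,0)–R(3,1)≠ B(3,0)–B(4,0)= B(3,0)–B(4,1)= R(3,1)–R(3,2)= R(3,1)–B(4,1)≠ R(3,1)–R(4,2)= R(3,1)–B(4,0)≠ R(3,2)–R(3,3)= R(3,2)–R(4,2)= R(3,2)–R(4,3)= R(3,2)–B(4,1)≠ R(3,3)–R(3,4)= R(3,3)–R(4,3)= R(3,3)–B(4,4)≠ R(3,3)–R(4,2)= R(3,4)–B(4,4)≠ R(3,4)–B(4,5)≠ R(3,4)–R(4,3)=  → 7/18 unlike.
Row 4: B(4,0)–B(4,1)= B(4,0)–B(5,0)= B(4,1)–R(4,2)≠ B(4,1)–B(5,2)= B(4,1)–B(5,0)= R(4,2)–R(4,3)= R(4,2)–B(5,2)≠ R(4,2)–B(5,3)≠ R(4,3)–B(4,4)≠ R(4,3)–B(5,3)≠ R(4,3)–B(5,4)≠ R(4,3)–B(5,2)≠ B(4,4)–B(4,5)= B(4,4)–B(5,4)= B(4,4)–B(5,5)= B(4,4)–B(5,3)= B(4,5)–B(4,6)= B(4,5)–B(5,5)= B(4,5)–B(5,4)= B(4,6)–B(5,5)=  → 7/20 unlike.
Row 5: B(5,0)–B(6,0)= B(5,2)–B(5,3)= B(5,2)–B(6,2)= B(5,3)–B(5,4)= B(5,3)–B(6,4)= B(5,3)–B(6,2)= B(5,4)–B(5,5)= B(5,4)–B(6,4)= B(5,4)–B(6,5)= B(5,5)–B(6,5)= B(5,5)–B(6,6)= B(5,5)–B(6,4)=  → 0/12 unlike.
Row 6: B(6,4)–B(6,5)= B(6,5)–B(6,6)=  → 0/2 unlike.
Total adjacent occupied pairs: 97; unlike-type pairs: 34.
34/97 is already in lowest terms.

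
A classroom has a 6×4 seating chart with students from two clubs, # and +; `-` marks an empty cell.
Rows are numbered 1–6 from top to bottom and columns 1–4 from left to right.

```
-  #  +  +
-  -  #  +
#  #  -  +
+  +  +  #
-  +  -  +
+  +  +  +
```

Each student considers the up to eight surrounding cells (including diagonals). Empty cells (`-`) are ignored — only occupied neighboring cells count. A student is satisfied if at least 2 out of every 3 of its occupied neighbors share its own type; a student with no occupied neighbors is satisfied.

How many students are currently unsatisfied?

Row 1: (1,2)# 1/2 ✗ · (1,3)+ 2/4 ✗ · (1,4)+ 2/3 ✓
Row 2: (2,3)# 2/6 ✗ · (2,4)+ 3/4 ✓
Row 3: (3,1)# 1/3 ✗ · (3,2)# 2/5 ✗ · (3,4)+ 2/4 ✗
Row 4: (4,1)+ 2/4 ✗ · (4,2)+ 3/5 ✗ · (4,3)+ 4/6 ✓ · (4,4)# 0/3 ✗
Row 5: (5,2)+ 6/6 ✓ · (5,4)+ 3/4 ✓
Row 6: (6,1)+ 2/2 ✓ · (6,2)+ 3/3 ✓ · (6,3)+ 4/4 ✓ · (6,4)+ 2/2 ✓
Unsatisfied: (1,2), (1,3), (2,3), (3,1), (3,2), (3,4), (4,1), (4,2), (4,4) — 9 in total.

9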